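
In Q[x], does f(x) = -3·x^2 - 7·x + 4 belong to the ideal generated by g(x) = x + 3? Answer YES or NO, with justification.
In Q[x] the ideal (g) consists of all multiples of g, so f ∈ (g) iff g | f, i.e. iff the remainder of f on division by g is 0. Divide f by g (g is monic, so eliminate the leading term of the running remainder at each step):
  leading term -3·x^2: subtract (-3·x)·g(x) = -3·x^2 - 9·x, leaving 2·x + 4
  leading term 2·x: subtract (2)·g(x) = 2·x + 6, leaving -2
The remainder r(x) = -2 ≠ 0 (and deg r < deg g), so g ∤ f, i.e. f ∉ (g).

Final answer: NO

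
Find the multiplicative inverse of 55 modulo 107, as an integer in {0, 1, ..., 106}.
55^(−1) ≡ 72 (mod 107)

Apply the extended Euclidean algorithm to (107, 55), tracking rows (r, s, t) with s·107 + t·55 = r. Each division r_prev = q·r_cur + r_new produces the new row as (previous row) − q·(current row):
  row A: (107, 1, 0)   [1·107 + 0·55 = 107]
  row B: (55, 0, 1)   [0·107 + 1·55 = 55]
  107 = 1·55 + 52   → row C = row A − 1·row B = (52, 1, −1)   [check: 1·107 − 1·55 = 52]
  55 = 1·52 + 3   → row D = row B − 1·row C = (3, −1, 2)   [check: −1·107 + 2·55 = 3]
  52 = 17·3 + 1   → row E = row C − 17·row D = (1, 18, −35)   [check: 18·107 − 35·55 = 1]
  3 = 3·1 + 0   → remainder 0, stop. gcd = 1 (last nonzero row E).
The gcd is 1, so 55 is invertible mod 107. The last nonzero row gives 18·107 − 35·55 = 1, so t = −35. So 55^(−1) ≡ −35 ≡ 72 (mod 107). Verify: 55 · 72 = 3960 ≡ 1 (mod 107). ✓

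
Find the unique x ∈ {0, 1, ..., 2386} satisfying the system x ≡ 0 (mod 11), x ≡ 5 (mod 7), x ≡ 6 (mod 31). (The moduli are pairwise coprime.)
The moduli 11, 7, 31 are pairwise coprime, so by the CRT there is a unique solution mod 11·7·31 = 2387.
Solve by successive substitution. Start with x ≡ 0 (mod 11).
  Combine with x ≡ 5 (mod 7): write x = 11·t and require 11·t ≡ 5 (mod 7). Since 11^(−1) ≡ 2 (mod 7) (11 ≡ 4 (mod 7)), t ≡ 2·5 ≡ 3 (mod 7). So x ≡ 11·3 = 33 (mod 77).
  Combine with x ≡ 6 (mod 31): write x = 33 + 77·t and require 33 + 77·t ≡ 6 (mod 31), i.e. 77·t ≡ 6 − 33 ≡ 4 (mod 31). Since 77^(−1) ≡ 29 (mod 31) (77 ≡ 15 (mod 31)), t ≡ 29·4 ≡ 23 (mod 31). So x ≡ 33 + 77·23 = 1804 (mod 2387).
Unique solution in [0, 2387): x = 1804.

Final answer: x ≡ 1804 (mod 2387); the representative in [0, 2387) is 1804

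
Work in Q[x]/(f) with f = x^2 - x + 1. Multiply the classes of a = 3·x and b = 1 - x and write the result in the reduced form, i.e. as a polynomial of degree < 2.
a · b ≡ 3 (mod f(x))

First multiply in Q[x] without reducing: a · b = -3·x^2 + 3·x. Now divide by f(x) = x^2 - x + 1, eliminating the leading term at each step:
  leading term -3·x^2: subtract (-3)·f(x) = -3·x^2 + 3·x - 3, leaving 3
The degree is now < 2, so this is the remainder. Hence a · b ≡ 3 in Q[x]/(f).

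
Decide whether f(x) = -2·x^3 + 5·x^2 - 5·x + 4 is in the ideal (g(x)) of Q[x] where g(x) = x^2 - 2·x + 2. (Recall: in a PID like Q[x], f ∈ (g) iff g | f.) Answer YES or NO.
In Q[x] the ideal (g) consists of all multiples of g, so f ∈ (g) iff g | f, i.e. iff the remainder of f on division by g is 0. Divide f by g (g is monic, so eliminate the leading term of the running remainder at each step):
  leading term -2·x^3: subtract (-2·x)·g(x) = -2·x^3 + 4·x^2 - 4·x, leaving x^2 - x + 4
  leading term x^2: subtract (1)·g(x) = x^2 - 2·x + 2, leaving x + 2
The remainder r(x) = x + 2 ≠ 0 (and deg r < deg g), so g ∤ f, i.e. f ∉ (g).

Final answer: NO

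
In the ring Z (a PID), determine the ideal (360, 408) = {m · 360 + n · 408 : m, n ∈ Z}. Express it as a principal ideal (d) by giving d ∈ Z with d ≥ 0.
In the PID Z, (a, b) is generated by gcd(a, b). Compute gcd(408, 360) with the extended Euclidean algorithm, tracking rows (r, s, t) with s·408 + t·360 = r:
  row A: (408, 1, 0)   [1·408 + 0·360 = 408]
  row B: (360, 0, 1)   [0·408 + 1·360 = 360]
  408 = 1·360 + 48   → row C = row A − 1·row B = (48, 1, −1)   [check: 1·408 − 1·360 = 48]
  360 = 7·48 + 24   → row D = row B − 7·row C = (24, −7, 8)   [check: −7·408 + 8·360 = 24]
  48 = 2·24 + 0   → remainder 0, stop. gcd = 24 (last nonzero row D).
So gcd(360, 408) = 24, with Bézout identity −7·408 + 8·360 = 24. Containment (⊇): the Bézout identity exhibits 24 as an element of (360, 408), giving (24) ⊆ (360, 408). Containment (⊆): since 24 | 360 and 24 | 408 (360 = 24·15, 408 = 24·17), every Z-linear combination of 360 and 408 is divisible by 24, so (360, 408) ⊆ (24). Therefore (360, 408) = (24), d = 24.

Final answer: (360, 408) = (24); d = 24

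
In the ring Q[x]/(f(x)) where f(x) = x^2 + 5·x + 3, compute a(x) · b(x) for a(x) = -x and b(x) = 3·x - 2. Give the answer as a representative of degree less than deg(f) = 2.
First multiply in Q[x] without reducing: a · b = -3·x^2 + 2·x. Now divide by f(x) = x^2 + 5·x + 3, eliminating the leading term at each step:
  leading term -3·x^2: subtract (-3)·f(x) = -3·x^2 - 15·x - 9, leaving 17·x + 9
The degree is now < 2, so this is the remainder. Hence a · b ≡ 17·x + 9 in Q[x]/(f).

Final answer: a · b ≡ 17·x + 9 (mod f(x))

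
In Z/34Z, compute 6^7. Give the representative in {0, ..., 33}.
Use repeated squaring. Binary(7) = 111. Walk through the bits of the exponent 7 left-to-right: at each bit after the leading one, square the running value, then multiply by 6 if the bit is 1 (always reducing mod 34):
  bit 1 = 1 (leading): start with 6.
  bit 2 = 1: square 6^2 = 36 ≡ 2; bit is 1, so multiply 2·6 = 12 (mod 34).
  bit 3 = 1: square 12^2 = 144 ≡ 8; bit is 1, so multiply 8·6 = 48 ≡ 14 (mod 34).
Final value: 6^7 ≡ 14 (mod 34).

Final answer: 14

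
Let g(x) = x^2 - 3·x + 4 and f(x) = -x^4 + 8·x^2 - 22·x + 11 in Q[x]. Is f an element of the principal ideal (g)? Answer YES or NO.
In Q[x] the ideal (g) consists of all multiples of g, so f ∈ (g) iff g | f, i.e. iff the remainder of f on division by g is 0. Divide f by g (g is monic, so eliminate the leading term of the running remainder at each step):
  leading term -x^4: subtract (-x^2)·g(x) = -x^4 + 3·x^3 - 4·x^2, leaving -3·x^3 + 12·x^2 - 22·x + 11
  leading term -3·x^3: subtract (-3·x)·g(x) = -3·x^3 + 9·x^2 - 12·x, leaving 3·x^2 - 10·x + 11
  leading term 3·x^2: subtract (3)·g(x) = 3·x^2 - 9·x + 12, leaving -x - 1
The remainder r(x) = -x - 1 ≠ 0 (and deg r < deg g), so g ∤ f, i.e. f ∉ (g).

Final answer: NO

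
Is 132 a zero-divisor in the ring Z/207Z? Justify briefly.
gcd(132, 207) = 3 > 1, so 132 is not a unit in Z/207Z. In Z/nZ every nonzero non-unit is a zero-divisor: explicitly, take b = 207/gcd = 69 ≠ 0 (mod 207); then 132·69 = 9108 = 44·207, i.e. 132·69 ≡ 0 (mod 207). So 132 is a zero-divisor.

Final answer: YES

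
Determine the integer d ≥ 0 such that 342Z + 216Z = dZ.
In the PID Z, (a, b) is generated by gcd(a, b). Compute gcd(342, 216) with the extended Euclidean algorithm, tracking rows (r, s, t) with s·342 + t·216 = r:
  row A: (342, 1, 0)   [1·342 + 0·216 = 342]
  row B: (216, 0, 1)   [0·342 + 1·216 = 216]
  342 = 1·216 + 126   → row C = row A − 1·row B = (126, 1, −1)   [check: 1·342 − 1·216 = 126]
  216 = 1·126 + 90   → row D = row B − 1·row C = (90, −1, 2)   [check: −1·342 + 2·216 = 90]
  126 = 1·90 + 36   → row E = row C − 1·row D = (36, 2, −3)   [check: 2·342 − 3·216 = 36]
  90 = 2·36 + 18   → row F = row D − 2·row E = (18, −5, 8)   [check: −5·342 + 8·216 = 18]
  36 = 2·18 + 0   → remainder 0, stop. gcd = 18 (last nonzero row F).
So gcd(342, 216) = 18, with Bézout identity −5·342 + 8·216 = 18. Containment (⊇): the Bézout identity exhibits 18 as an element of (342, 216), giving (18) ⊆ (342, 216). Containment (⊆): since 18 | 342 and 18 | 216 (342 = 18·19, 216 = 18·12), every Z-linear combination of 342 and 216 is divisible by 18, so (342, 216) ⊆ (18). Therefore (342, 216) = (18), d = 18.

Final answer: (342, 216) = (18); d = 18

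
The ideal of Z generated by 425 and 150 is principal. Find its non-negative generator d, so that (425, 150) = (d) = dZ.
In the PID Z, (a, b) is generated by gcd(a, b). Compute gcd(425, 150) with the extended Euclidean algorithm, tracking rows (r, s, t) with s·425 + t·150 = r:
  row A: (425, 1, 0)   [1·425 + 0·150 = 425]
  row B: (150, 0, 1)   [0·425 + 1·150 = 150]
  425 = 2·150 + 125   → row C = row A − 2·row B = (125, 1, −2)   [check: 1·425 − 2·150 = 125]
  150 = 1·125 + 25   → row D = row B − 1·row C = (25, −1, 3)   [check: −1·425 + 3·150 = 25]
  125 = 5·25 + 0   → remainder 0, stop. gcd = 25 (last nonzero row D).
So gcd(425, 150) = 25, with Bézout identity −1·425 + 3·150 = 25. Containment (⊇): the Bézout identity exhibits 25 as an element of (425, 150), giving (25) ⊆ (425, 150). Containment (⊆): since 25 | 425 and 25 | 150 (425 = 25·17, 150 = 25·6), every Z-linear combination of 425 and 150 is divisible by 25, so (425, 150) ⊆ (25). Therefore (425, 150) = (25), d = 25.

Final answer: (425, 150) = (25); d = 25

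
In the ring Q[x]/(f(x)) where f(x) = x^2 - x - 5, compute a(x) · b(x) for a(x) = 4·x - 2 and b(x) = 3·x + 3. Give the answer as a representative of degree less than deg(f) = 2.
a · b ≡ 18·x + 54 (mod f(x))

First multiply in Q[x] without reducing: a · b = 12·x^2 + 6·x - 6. Now divide by f(x) = x^2 - x - 5, eliminating the leading term at each step:
  leading term 12·x^2: subtract (12)·f(x) = 12·x^2 - 12·x - 60, leaving 18·x + 54
The degree is now < 2, so this is the remainder. Hence a · b ≡ 18·x + 54 in Q[x]/(f).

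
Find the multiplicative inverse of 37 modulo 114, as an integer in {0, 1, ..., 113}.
Apply the extended Euclidean algorithm to (114, 37), tracking rows (r, s, t) with s·114 + t·37 = r. Each division r_prev = q·r_cur + r_new produces the new row as (previous row) − q·(current row):
  row A: (114, 1, 0)   [1·114 + 0·37 = 114]
  row B: (37, 0, 1)   [0·114 + 1·37 = 37]
  114 = 3·37 + 3   → row C = row A − 3·row B = (3, 1, −3)   [check: 1·114 − 3·37 = 3]
  37 = 12·3 + 1   → row D = row B − 12·row C = (1, −12, 37)   [check: −12·114 + 37·37 = 1]
  3 = 3·1 + 0   → remainder 0, stop. gcd = 1 (last nonzero row D).
The gcd is 1, so 37 is invertible mod 114. The last nonzero row gives −12·114 + 37·37 = 1, so t = 37. So 37^(−1) ≡ 37 (mod 114). Verify: 37 · 37 = 1369 ≡ 1 (mod 114). ✓

Final answer: 37^(−1) ≡ 37 (mod 114)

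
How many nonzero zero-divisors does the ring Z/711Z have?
In Z/711Z each nonzero element is either a unit (gcd with 711 is 1) or a zero-divisor (gcd > 1). The number of units is φ(711): factorise 711 = 3^2 · 79, so φ(711) = (3^2 − 3^1) · (79 − 1) = 6 · 78 = 468. The nonzero elements number 711 − 1 = 710. Hence the nonzero zero-divisors number 710 − 468 = 242.

Final answer: Z/711Z has 242 nonzero zero-divisors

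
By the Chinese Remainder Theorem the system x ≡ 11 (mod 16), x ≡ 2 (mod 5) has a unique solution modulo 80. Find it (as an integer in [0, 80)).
The moduli 16, 5 are pairwise coprime, so by the CRT there is a unique solution mod 16·5 = 80.
Solve by successive substitution. Start with x ≡ 11 (mod 16).
  Combine with x ≡ 2 (mod 5): write x = 11 + 16·t and require 11 + 16·t ≡ 2 (mod 5), i.e. 16·t ≡ 2 − 11 ≡ 1 (mod 5). Since 16^(−1) ≡ 1 (mod 5) (16 ≡ 1 (mod 5)), t ≡ 1·1 ≡ 1 (mod 5). So x ≡ 11 + 16·1 = 27 (mod 80).
Unique solution in [0, 80): x = 27.

Final answer: x ≡ 27 (mod 80); the representative in [0, 80) is 27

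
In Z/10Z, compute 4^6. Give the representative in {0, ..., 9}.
6

Use repeated squaring. Binary(6) = 110. Walk through the bits of the exponent 6 left-to-right: at each bit after the leading one, square the running value, then multiply by 4 if the bit is 1 (always reducing mod 10):
  bit 1 = 1 (leading): start with 4.
  bit 2 = 1: square 4^2 = 16 ≡ 6; bit is 1, so multiply 6·4 = 24 ≡ 4 (mod 10).
  bit 3 = 0: square 4^2 = 16 ≡ 6 (mod 10).
Final value: 4^6 ≡ 6 (mod 10).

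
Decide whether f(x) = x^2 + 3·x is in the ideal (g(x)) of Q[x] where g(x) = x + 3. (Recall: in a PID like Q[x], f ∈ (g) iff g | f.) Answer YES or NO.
YES

In Q[x] the ideal (g) consists of all multiples of g, so f ∈ (g) iff g | f, i.e. iff the remainder of f on division by g is 0. Divide f by g (g is monic, so eliminate the leading term of the running remainder at each step):
  leading term x^2: subtract (x)·g(x) = x^2 + 3·x, leaving 0
The remainder is 0, so f(x) = g(x) · h(x) with h(x) = x. Hence g | f, i.e. f ∈ (g).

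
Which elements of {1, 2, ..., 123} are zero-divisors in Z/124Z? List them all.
nonzero zero-divisors of Z/124Z = {2, 4, 6, 8, 10, 12, 14, 16, 18, 20, 22, 24, 26, 28, 30, 31, 32, 34, 36, 38, 40, 42, 44, 46, 48, 50, 52, 54, 56, 58, 60, 62, 64, 66, 68, 70, 72, 74, 76, 78, 80, 82, 84, 86, 88, 90, 92, 93, 94, 96, 98, 100, 102, 104, 106, 108, 110, 112, 114, 116, 118, 120, 122}

An element a ∈ Z/124Z (with a ≠ 0) is a zero-divisor iff gcd(a, 124) > 1 (because a is a unit precisely when gcd(a, n) = 1, and in Z/nZ every nonzero, non-unit element is a zero-divisor). Scan a = 1, ..., 123 and keep those with gcd(a, 124) > 1:
  gcd(2, 124) = 2, gcd(4, 124) = 4, gcd(6, 124) = 2, gcd(8, 124) = 4, gcd(10, 124) = 2, gcd(12, 124) = 4, gcd(14, 124) = 2, gcd(16, 124) = 4, gcd(18, 124) = 2, gcd(20, 124) = 4, gcd(22, 124) = 2, gcd(24, 124) = 4, gcd(26, 124) = 2, gcd(28, 124) = 4, gcd(30, 124) = 2, gcd(31, 124) = 31, gcd(32, 124) = 4, gcd(34, 124) = 2, gcd(36, 124) = 4, gcd(38, 124) = 2, gcd(40, 124) = 4, gcd(42, 124) = 2, gcd(44, 124) = 4, gcd(46, 124) = 2, gcd(48, 124) = 4, gcd(50, 124) = 2, gcd(52, 124) = 4, gcd(54, 124) = 2, gcd(56, 124) = 4, gcd(58, 124) = 2, gcd(60, 124) = 4, gcd(62, 124) = 62, gcd(64, 124) = 4, gcd(66, 124) = 2, gcd(68, 124) = 4, gcd(70, 124) = 2, gcd(72, 124) = 4, gcd(74, 124) = 2, gcd(76, 124) = 4, gcd(78, 124) = 2, gcd(80, 124) = 4, gcd(82, 124) = 2, gcd(84, 124) = 4, gcd(86, 124) = 2, gcd(88, 124) = 4, gcd(90, 124) = 2, gcd(92, 124) = 4, gcd(93, 124) = 31, gcd(94, 124) = 2, gcd(96, 124) = 4, gcd(98, 124) = 2, gcd(100, 124) = 4, gcd(102, 124) = 2, gcd(104, 124) = 4, gcd(106, 124) = 2, gcd(108, 124) = 4, gcd(110, 124) = 2, gcd(112, 124) = 4, gcd(114, 124) = 2, gcd(116, 124) = 4, gcd(118, 124) = 2, gcd(120, 124) = 4, gcd(122, 124) = 2.
All other a ∈ {1, ..., 123} have gcd(a, 124) = 1 and are units. So the nonzero zero-divisors are exactly the 63 values of a appearing in this scan.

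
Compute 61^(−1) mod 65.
61^(−1) ≡ 16 (mod 65)

Apply the extended Euclidean algorithm to (65, 61), tracking rows (r, s, t) with s·65 + t·61 = r. Each division r_prev = q·r_cur + r_new produces the new row as (previous row) − q·(current row):
  row A: (65, 1, 0)   [1·65 + 0·61 = 65]
  row B: (61, 0, 1)   [0·65 + 1·61 = 61]
  65 = 1·61 + 4   → row C = row A − 1·row B = (4, 1, −1)   [check: 1·65 − 1·61 = 4]
  61 = 15·4 + 1   → row D = row B − 15·row C = (1, −15, 16)   [check: −15·65 + 16·61 = 1]
  4 = 4·1 + 0   → remainder 0, stop. gcd = 1 (last nonzero row D).
The gcd is 1, so 61 is invertible mod 65. The last nonzero row gives −15·65 + 16·61 = 1, so t = 16. So 61^(−1) ≡ 16 (mod 65). Verify: 61 · 16 = 976 ≡ 1 (mod 65). ✓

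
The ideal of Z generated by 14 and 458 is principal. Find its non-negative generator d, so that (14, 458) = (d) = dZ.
In the PID Z, (a, b) is generated by gcd(a, b). Compute gcd(458, 14) with the extended Euclidean algorithm, tracking rows (r, s, t) with s·458 + t·14 = r:
  row A: (458, 1, 0)   [1·458 + 0·14 = 458]
  row B: (14, 0, 1)   [0·458 + 1·14 = 14]
  458 = 32·14 + 10   → row C = row A − 32·row B = (10, 1, −32)   [check: 1·458 − 32·14 = 10]
  14 = 1·10 + 4   → row D = row B − 1·row C = (4, −1, 33)   [check: −1·458 + 33·14 = 4]
  10 = 2·4 + 2   → row E = row C − 2·row D = (2, 3, −98)   [check: 3·458 − 98·14 = 2]
  4 = 2·2 + 0   → remainder 0, stop. gcd = 2 (last nonzero row E).
So gcd(14, 458) = 2, with Bézout identity 3·458 − 98·14 = 2. Containment (⊇): the Bézout identity exhibits 2 as an element of (14, 458), giving (2) ⊆ (14, 458). Containment (⊆): since 2 | 14 and 2 | 458 (14 = 2·7, 458 = 2·229), every Z-linear combination of 14 and 458 is divisible by 2, so (14, 458) ⊆ (2). Therefore (14, 458) = (2), d = 2.

Final answer: (14, 458) = (2); d = 2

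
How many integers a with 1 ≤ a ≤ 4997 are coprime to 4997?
4716

The number of a ∈ {1, ..., 4997} with gcd(a, 4997) = 1 is by definition Euler's totient φ(4997). φ is multiplicative, with φ(p^e) = p^e − p^(e−1). Factorise 4997 = 19 · 263. Then
  φ(4997) = (19 − 1) · (263 − 1) = 18 · 262 = 4716.
So there are 4716 such integers.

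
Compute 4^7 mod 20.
Use repeated squaring. Binary(7) = 111. Walk through the bits of the exponent 7 left-to-right: at each bit after the leading one, square the running value, then multiply by 4 if the bit is 1 (always reducing mod 20):
  bit 1 = 1 (leading): start with 4.
  bit 2 = 1: square 4^2 = 16; bit is 1, so multiply 16·4 = 64 ≡ 4 (mod 20).
  bit 3 = 1: square 4^2 = 16; bit is 1, so multiply 16·4 = 64 ≡ 4 (mod 20).
Final value: 4^7 ≡ 4 (mod 20).

Final answer: 4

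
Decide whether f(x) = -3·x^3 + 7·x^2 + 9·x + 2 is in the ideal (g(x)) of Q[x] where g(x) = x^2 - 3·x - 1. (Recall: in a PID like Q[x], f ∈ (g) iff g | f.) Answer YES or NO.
YES

In Q[x] the ideal (g) consists of all multiples of g, so f ∈ (g) iff g | f, i.e. iff the remainder of f on division by g is 0. Divide f by g (g is monic, so eliminate the leading term of the running remainder at each step):
  leading term -3·x^3: subtract (-3·x)·g(x) = -3·x^3 + 9·x^2 + 3·x, leaving -2·x^2 + 6·x + 2
  leading term -2·x^2: subtract (-2)·g(x) = -2·x^2 + 6·x + 2, leaving 0
The remainder is 0, so f(x) = g(x) · h(x) with h(x) = -3·x - 2. Hence g | f, i.e. f ∈ (g).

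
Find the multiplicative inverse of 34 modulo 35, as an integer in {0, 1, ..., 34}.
34^(−1) ≡ 34 (mod 35)

Apply the extended Euclidean algorithm to (35, 34), tracking rows (r, s, t) with s·35 + t·34 = r. Each division r_prev = q·r_cur + r_new produces the new row as (previous row) − q·(current row):
  row A: (35, 1, 0)   [1·35 + 0·34 = 35]
  row B: (34, 0, 1)   [0·35 + 1·34 = 34]
  35 = 1·34 + 1   → row C = row A − 1·row B = (1, 1, −1)   [check: 1·35 − 1·34 = 1]
  34 = 34·1 + 0   → remainder 0, stop. gcd = 1 (last nonzero row C).
The gcd is 1, so 34 is invertible mod 35. The last nonzero row gives 1·35 − 1·34 = 1, so t = −1. So 34^(−1) ≡ −1 ≡ 34 (mod 35). Verify: 34 · 34 = 1156 ≡ 1 (mod 35). ✓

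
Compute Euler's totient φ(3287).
φ(3287) = 3096

φ is multiplicative, with φ(p^e) = p^e − p^(e−1). Factorise 3287 = 19 · 173. Then
  φ(3287) = (19 − 1) · (173 − 1) = 18 · 172 = 3096.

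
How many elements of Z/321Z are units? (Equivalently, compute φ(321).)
Z/321Z has φ(321) = 212 units

An element a ∈ Z/321Z is a unit iff gcd(a, 321) = 1, so the number of units is φ(321). φ is multiplicative, with φ(p^e) = p^e − p^(e−1). Factorise 321 = 3 · 107. Then
  φ(321) = (3 − 1) · (107 − 1) = 2 · 106 = 212.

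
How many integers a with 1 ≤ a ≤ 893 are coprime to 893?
828

The number of a ∈ {1, ..., 893} with gcd(a, 893) = 1 is by definition Euler's totient φ(893). φ is multiplicative, with φ(p^e) = p^e − p^(e−1). Factorise 893 = 19 · 47. Then
  φ(893) = (19 − 1) · (47 − 1) = 18 · 46 = 828.
So there are 828 such integers.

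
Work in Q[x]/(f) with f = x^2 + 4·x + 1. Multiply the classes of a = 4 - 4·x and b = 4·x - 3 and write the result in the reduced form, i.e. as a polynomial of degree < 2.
First multiply in Q[x] without reducing: a · b = -16·x^2 + 28·x - 12. Now divide by f(x) = x^2 + 4·x + 1, eliminating the leading term at each step:
  leading term -16·x^2: subtract (-16)·f(x) = -16·x^2 - 64·x - 16, leaving 92·x + 4
The degree is now < 2, so this is the remainder. Hence a · b ≡ 92·x + 4 in Q[x]/(f).

Final answer: a · b ≡ 92·x + 4 (mod f(x))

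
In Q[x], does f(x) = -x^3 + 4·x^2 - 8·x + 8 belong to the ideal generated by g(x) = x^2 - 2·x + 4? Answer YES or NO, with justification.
YES

In Q[x] the ideal (g) consists of all multiples of g, so f ∈ (g) iff g | f, i.e. iff the remainder of f on division by g is 0. Divide f by g (g is monic, so eliminate the leading term of the running remainder at each step):
  leading term -x^3: subtract (-x)·g(x) = -x^3 + 2·x^2 - 4·x, leaving 2·x^2 - 4·x + 8
  leading term 2·x^2: subtract (2)·g(x) = 2·x^2 - 4·x + 8, leaving 0
The remainder is 0, so f(x) = g(x) · h(x) with h(x) = 2 - x. Hence g | f, i.e. f ∈ (g).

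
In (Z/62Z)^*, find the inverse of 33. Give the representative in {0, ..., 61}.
Apply the extended Euclidean algorithm to (62, 33), tracking rows (r, s, t) with s·62 + t·33 = r. Each division r_prev = q·r_cur + r_new produces the new row as (previous row) − q·(current row):
  row A: (62, 1, 0)   [1·62 + 0·33 = 62]
  row B: (33, 0, 1)   [0·62 + 1·33 = 33]
  62 = 1·33 + 29   → row C = row A − 1·row B = (29, 1, −1)   [check: 1·62 − 1·33 = 29]
  33 = 1·29 + 4   → row D = row B − 1·row C = (4, −1, 2)   [check: −1·62 + 2·33 = 4]
  29 = 7·4 + 1   → row E = row C − 7·row D = (1, 8, −15)   [check: 8·62 − 15·33 = 1]
  4 = 4·1 + 0   → remainder 0, stop. gcd = 1 (last nonzero row E).
The gcd is 1, so 33 is invertible mod 62. The last nonzero row gives 8·62 − 15·33 = 1, so t = −15. So 33^(−1) ≡ −15 ≡ 47 (mod 62). Verify: 33 · 47 = 1551 ≡ 1 (mod 62). ✓

Final answer: 33^(−1) ≡ 47 (mod 62)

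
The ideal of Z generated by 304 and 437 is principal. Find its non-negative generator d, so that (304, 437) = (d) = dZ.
(304, 437) = (19); d = 19

In the PID Z, (a, b) is generated by gcd(a, b). Compute gcd(437, 304) with the extended Euclidean algorithm, tracking rows (r, s, t) with s·437 + t·304 = r:
  row A: (437, 1, 0)   [1·437 + 0·304 = 437]
  row B: (304, 0, 1)   [0·437 + 1·304 = 304]
  437 = 1·304 + 133   → row C = row A − 1·row B = (133, 1, −1)   [check: 1·437 − 1·304 = 133]
  304 = 2·133 + 38   → row D = row B − 2·row C = (38, −2, 3)   [check: −2·437 + 3·304 = 38]
  133 = 3·38 + 19   → row E = row C − 3·row D = (19, 7, −10)   [check: 7·437 − 10·304 = 19]
  38 = 2·19 + 0   → remainder 0, stop. gcd = 19 (last nonzero row E).
So gcd(304, 437) = 19, with Bézout identity 7·437 − 10·304 = 19. Containment (⊇): the Bézout identity exhibits 19 as an element of (304, 437), giving (19) ⊆ (304, 437). Containment (⊆): since 19 | 304 and 19 | 437 (304 = 19·16, 437 = 19·23), every Z-linear combination of 304 and 437 is divisible by 19, so (304, 437) ⊆ (19). Therefore (304, 437) = (19), d = 19.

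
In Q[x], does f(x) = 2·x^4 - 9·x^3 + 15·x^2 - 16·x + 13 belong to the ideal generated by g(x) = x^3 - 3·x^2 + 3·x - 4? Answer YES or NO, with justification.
NO

In Q[x] the ideal (g) consists of all multiples of g, so f ∈ (g) iff g | f, i.e. iff the remainder of f on division by g is 0. Divide f by g (g is monic, so eliminate the leading term of the running remainder at each step):
  leading term 2·x^4: subtract (2·x)·g(x) = 2·x^4 - 6·x^3 + 6·x^2 - 8·x, leaving -3·x^3 + 9·x^2 - 8·x + 13
  leading term -3·x^3: subtract (-3)·g(x) = -3·x^3 + 9·x^2 - 9·x + 12, leaving x + 1
The remainder r(x) = x + 1 ≠ 0 (and deg r < deg g), so g ∤ f, i.e. f ∉ (g).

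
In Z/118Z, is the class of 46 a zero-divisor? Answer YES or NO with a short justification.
gcd(46, 118) = 2 > 1, so 46 is not a unit in Z/118Z. In Z/nZ every nonzero non-unit is a zero-divisor: explicitly, take b = 118/gcd = 59 ≠ 0 (mod 118); then 46·59 = 2714 = 23·118, i.e. 46·59 ≡ 0 (mod 118). So 46 is a zero-divisor.

Final answer: YES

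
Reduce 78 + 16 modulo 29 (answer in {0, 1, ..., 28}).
7

Reduce the summands first: 78 ≡ 20 (mod 29), so 78 + 16 ≡ 20 + 16 (mod 29). 20 + 16 = 36; 36 = 1·29 + 7, so (78 + 16) mod 29 = 7.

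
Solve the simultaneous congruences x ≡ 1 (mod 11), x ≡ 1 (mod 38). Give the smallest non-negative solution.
x ≡ 1 (mod 418); the representative in [0, 418) is 1

The moduli 11, 38 are pairwise coprime, so by the CRT there is a unique solution mod 11·38 = 418.
Solve by successive substitution. Start with x ≡ 1 (mod 11).
  Combine with x ≡ 1 (mod 38): write x = 1 + 11·t and require 1 + 11·t ≡ 1 (mod 38), i.e. 11·t ≡ 1 − 1 ≡ 0 (mod 38). Since 11^(−1) ≡ 7 (mod 38), t ≡ 7·0 ≡ 0 (mod 38). So x ≡ 1 + 11·0 = 1 (mod 418).
Unique solution in [0, 418): x = 1.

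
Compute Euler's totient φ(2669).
φ(2669) = 2496

φ is multiplicative, with φ(p^e) = p^e − p^(e−1). Factorise 2669 = 17 · 157. Then
  φ(2669) = (17 − 1) · (157 − 1) = 16 · 156 = 2496.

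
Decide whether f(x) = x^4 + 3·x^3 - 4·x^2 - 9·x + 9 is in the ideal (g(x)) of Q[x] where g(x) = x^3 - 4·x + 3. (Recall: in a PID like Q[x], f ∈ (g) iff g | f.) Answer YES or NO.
In Q[x] the ideal (g) consists of all multiples of g, so f ∈ (g) iff g | f, i.e. iff the remainder of f on division by g is 0. Divide f by g (g is monic, so eliminate the leading term of the running remainder at each step):
  leading term x^4: subtract (x)·g(x) = x^4 - 4·x^2 + 3·x, leaving 3·x^3 - 12·x + 9
  leading term 3·x^3: subtract (3)·g(x) = 3·x^3 - 12·x + 9, leaving 0
The remainder is 0, so f(x) = g(x) · h(x) with h(x) = x + 3. Hence g | f, i.e. f ∈ (g).

Final answer: YES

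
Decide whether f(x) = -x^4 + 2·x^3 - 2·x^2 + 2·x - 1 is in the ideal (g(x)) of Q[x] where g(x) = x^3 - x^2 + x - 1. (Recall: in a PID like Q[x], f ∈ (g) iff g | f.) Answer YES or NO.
In Q[x] the ideal (g) consists of all multiples of g, so f ∈ (g) iff g | f, i.e. iff the remainder of f on division by g is 0. Divide f by g (g is monic, so eliminate the leading term of the running remainder at each step):
  leading term -x^4: subtract (-x)·g(x) = -x^4 + x^3 - x^2 + x, leaving x^3 - x^2 + x - 1
  leading term x^3: subtract (1)·g(x) = x^3 - x^2 + x - 1, leaving 0
The remainder is 0, so f(x) = g(x) · h(x) with h(x) = 1 - x. Hence g | f, i.e. f ∈ (g).

Final answer: YES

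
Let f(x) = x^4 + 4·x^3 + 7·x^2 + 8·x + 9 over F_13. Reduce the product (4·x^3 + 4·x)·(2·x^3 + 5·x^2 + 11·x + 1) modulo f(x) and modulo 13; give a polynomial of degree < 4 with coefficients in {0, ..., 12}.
a · b ≡ 11·x^3 + 7·x^2 + 7·x + 7 (mod f(x))

Multiply as integer polynomials: a · b = 8·x^6 + 20·x^5 + 52·x^4 + 24·x^3 + 44·x^2 + 4·x. Reducing coefficients mod 13: a · b ≡ 8·x^6 + 7·x^5 + 11·x^3 + 5·x^2 + 4·x. Now divide by f(x) = x^4 + 4·x^3 + 7·x^2 + 8·x + 9 in F_13[x], eliminating the leading term at each step:
  leading term 8·x^6: subtract (8·x^2)·f(x) = 8·x^6 + 6·x^5 + 4·x^4 + 12·x^3 + 7·x^2, leaving x^5 + 9·x^4 + 12·x^3 + 11·x^2 + 4·x (coefficients mod 13)
  leading term x^5: subtract (x)·f(x) = x^5 + 4·x^4 + 7·x^3 + 8·x^2 + 9·x, leaving 5·x^4 + 5·x^3 + 3·x^2 + 8·x (coefficients mod 13)
  leading term 5·x^4: subtract (5)·f(x) = 5·x^4 + 7·x^3 + 9·x^2 + x + 6, leaving 11·x^3 + 7·x^2 + 7·x + 7 (coefficients mod 13)
The degree is now < 4, so this is the remainder. Hence a · b ≡ 11·x^3 + 7·x^2 + 7·x + 7 in F_13[x]/(f).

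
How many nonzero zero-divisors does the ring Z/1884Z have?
Z/1884Z has 1259 nonzero zero-divisors

In Z/1884Z each nonzero element is either a unit (gcd with 1884 is 1) or a zero-divisor (gcd > 1). The number of units is φ(1884): factorise 1884 = 2^2 · 3 · 157, so φ(1884) = (2^2 − 2^1) · (3 − 1) · (157 − 1) = 2 · 2 · 156 = 624. The nonzero elements number 1884 − 1 = 1883. Hence the nonzero zero-divisors number 1883 − 624 = 1259.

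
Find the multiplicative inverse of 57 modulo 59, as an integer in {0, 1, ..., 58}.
Apply the extended Euclidean algorithm to (59, 57), tracking rows (r, s, t) with s·59 + t·57 = r. Each division r_prev = q·r_cur + r_new produces the new row as (previous row) − q·(current row):
  row A: (59, 1, 0)   [1·59 + 0·57 = 59]
  row B: (57, 0, 1)   [0·59 + 1·57 = 57]
  59 = 1·57 + 2   → row C = row A − 1·row B = (2, 1, −1)   [check: 1·59 − 1·57 = 2]
  57 = 28·2 + 1   → row D = row B − 28·row C = (1, −28, 29)   [check: −28·59 + 29·57 = 1]
  2 = 2·1 + 0   → remainder 0, stop. gcd = 1 (last nonzero row D).
The gcd is 1, so 57 is invertible mod 59. The last nonzero row gives −28·59 + 29·57 = 1, so t = 29. So 57^(−1) ≡ 29 (mod 59). Verify: 57 · 29 = 1653 ≡ 1 (mod 59). ✓

Final answer: 57^(−1) ≡ 29 (mod 59)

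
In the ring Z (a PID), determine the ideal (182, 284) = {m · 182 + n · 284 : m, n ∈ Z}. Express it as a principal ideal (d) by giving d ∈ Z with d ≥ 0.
In the PID Z, (a, b) is generated by gcd(a, b). Compute gcd(284, 182) with the extended Euclidean algorithm, tracking rows (r, s, t) with s·284 + t·182 = r:
  row A: (284, 1, 0)   [1·284 + 0·182 = 284]
  row B: (182, 0, 1)   [0·284 + 1·182 = 182]
  284 = 1·182 + 102   → row C = row A − 1·row B = (102, 1, −1)   [check: 1·284 − 1·182 = 102]
  182 = 1·102 + 80   → row D = row B − 1·row C = (80, −1, 2)   [check: −1·284 + 2·182 = 80]
  102 = 1·80 + 22   → row E = row C − 1·row D = (22, 2, −3)   [check: 2·284 − 3·182 = 22]
  80 = 3·22 + 14   → row F = row D − 3·row E = (14, −7, 11)   [check: −7·284 + 11·182 = 14]
  22 = 1·14 + 8   → row G = row E − 1·row F = (8, 9, −14)   [check: 9·284 − 14·182 = 8]
  14 = 1·8 + 6   → row H = row F − 1·row G = (6, −16, 25)   [check: −16·284 + 25·182 = 6]
  8 = 1·6 + 2   → row I = row G − 1·row H = (2, 25, −39)   [check: 25·284 − 39·182 = 2]
  6 = 3·2 + 0   → remainder 0, stop. gcd = 2 (last nonzero row I).
So gcd(182, 284) = 2, with Bézout identity 25·284 − 39·182 = 2. Containment (⊇): the Bézout identity exhibits 2 as an element of (182, 284), giving (2) ⊆ (182, 284). Containment (⊆): since 2 | 182 and 2 | 284 (182 = 2·91, 284 = 2·142), every Z-linear combination of 182 and 284 is divisible by 2, so (182, 284) ⊆ (2). Therefore (182, 284) = (2), d = 2.

Final answer: (182, 284) = (2); d = 2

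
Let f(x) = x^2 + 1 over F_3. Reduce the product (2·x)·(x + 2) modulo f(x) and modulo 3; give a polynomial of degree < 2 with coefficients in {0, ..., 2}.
a · b ≡ x + 1 (mod f(x))

Multiply as integer polynomials: a · b = 2·x^2 + 4·x. Reducing coefficients mod 3: a · b ≡ 2·x^2 + x. Now divide by f(x) = x^2 + 1 in F_3[x], eliminating the leading term at each step:
  leading term 2·x^2: subtract (2)·f(x) = 2·x^2 + 2, leaving x + 1 (coefficients mod 3)
The degree is now < 2, so this is the remainder. Hence a · b ≡ x + 1 in F_3[x]/(f).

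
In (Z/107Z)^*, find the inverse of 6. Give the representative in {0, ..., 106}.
Apply the extended Euclidean algorithm to (107, 6), tracking rows (r, s, t) with s·107 + t·6 = r. Each division r_prev = q·r_cur + r_new produces the new row as (previous row) − q·(current row):
  row A: (107, 1, 0)   [1·107 + 0·6 = 107]
  row B: (6, 0, 1)   [0·107 + 1·6 = 6]
  107 = 17·6 + 5   → row C = row A − 17·row B = (5, 1, −17)   [check: 1·107 − 17·6 = 5]
  6 = 1·5 + 1   → row D = row B − 1·row C = (1, −1, 18)   [check: −1·107 + 18·6 = 1]
  5 = 5·1 + 0   → remainder 0, stop. gcd = 1 (last nonzero row D).
The gcd is 1, so 6 is invertible mod 107. The last nonzero row gives −1·107 + 18·6 = 1, so t = 18. So 6^(−1) ≡ 18 (mod 107). Verify: 6 · 18 = 108 ≡ 1 (mod 107). ✓

Final answer: 6^(−1) ≡ 18 (mod 107)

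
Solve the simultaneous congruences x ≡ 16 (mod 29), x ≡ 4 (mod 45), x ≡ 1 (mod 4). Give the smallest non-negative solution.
The moduli 29, 45, 4 are pairwise coprime, so by the CRT there is a unique solution mod 29·45·4 = 5220.
Solve by successive substitution. Start with x ≡ 16 (mod 29).
  Combine with x ≡ 4 (mod 45): write x = 16 + 29·t and require 16 + 29·t ≡ 4 (mod 45), i.e. 29·t ≡ 4 − 16 ≡ 33 (mod 45). Since 29^(−1) ≡ 14 (mod 45), t ≡ 14·33 ≡ 12 (mod 45). So x ≡ 16 + 29·12 = 364 (mod 1305).
  Combine with x ≡ 1 (mod 4): write x = 364 + 1305·t and require 364 + 1305·t ≡ 1 (mod 4), i.e. 1305·t ≡ 1 − 364 ≡ 1 (mod 4). Since 1305^(−1) ≡ 1 (mod 4) (1305 ≡ 1 (mod 4)), t ≡ 1·1 ≡ 1 (mod 4). So x ≡ 364 + 1305·1 = 1669 (mod 5220).
Unique solution in [0, 5220): x = 1669.

Final answer: x ≡ 1669 (mod 5220); the representative in [0, 5220) is 1669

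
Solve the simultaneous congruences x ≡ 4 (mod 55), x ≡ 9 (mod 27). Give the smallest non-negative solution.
x ≡ 279 (mod 1485); the representative in [0, 1485) is 279

The moduli 55, 27 are pairwise coprime, so by the CRT there is a unique solution mod 55·27 = 1485.
Solve by successive substitution. Start with x ≡ 4 (mod 55).
  Combine with x ≡ 9 (mod 27): write x = 4 + 55·t and require 4 + 55·t ≡ 9 (mod 27), i.e. 55·t ≡ 9 − 4 ≡ 5 (mod 27). Since 55^(−1) ≡ 1 (mod 27) (55 ≡ 1 (mod 27)), t ≡ 1·5 ≡ 5 (mod 27). So x ≡ 4 + 55·5 = 279 (mod 1485).
Unique solution in [0, 1485): x = 279.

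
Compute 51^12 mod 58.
45

Use repeated squaring. Binary(12) = 1100. Walk through the bits of the exponent 12 left-to-right: at each bit after the leading one, square the running value, then multiply by 51 if the bit is 1 (always reducing mod 58):
  bit 1 = 1 (leading): start with 51.
  bit 2 = 1: square 51^2 = 2601 ≡ 49; bit is 1, so multiply 49·51 = 2499 ≡ 5 (mod 58).
  bit 3 = 0: square 5^2 = 25 (mod 58).
  bit 4 = 0: square 25^2 = 625 ≡ 45 (mod 58).
Final value: 51^12 ≡ 45 (mod 58).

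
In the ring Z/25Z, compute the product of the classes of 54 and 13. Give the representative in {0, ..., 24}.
Reduce the factors first: 54 ≡ 4 (mod 25), so 54 · 13 ≡ 4 · 13 (mod 25). 4 · 13 = 52. Dividing by 25: 52 = 2·25 + 2. So (54 · 13) mod 25 = 2.

Final answer: 2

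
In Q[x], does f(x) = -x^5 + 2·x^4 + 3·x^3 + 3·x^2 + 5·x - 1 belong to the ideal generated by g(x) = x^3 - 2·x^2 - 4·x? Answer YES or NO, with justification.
In Q[x] the ideal (g) consists of all multiples of g, so f ∈ (g) iff g | f, i.e. iff the remainder of f on division by g is 0. Divide f by g (g is monic, so eliminate the leading term of the running remainder at each step):
  leading term -x^5: subtract (-x^2)·g(x) = -x^5 + 2·x^4 + 4·x^3, leaving -x^3 + 3·x^2 + 5·x - 1
  leading term -x^3: subtract (-1)·g(x) = -x^3 + 2·x^2 + 4·x, leaving x^2 + x - 1
The remainder r(x) = x^2 + x - 1 ≠ 0 (and deg r < deg g), so g ∤ f, i.e. f ∉ (g).

Final answer: NO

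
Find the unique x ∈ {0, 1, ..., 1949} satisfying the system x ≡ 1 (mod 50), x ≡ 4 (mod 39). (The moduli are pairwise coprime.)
The moduli 50, 39 are pairwise coprime, so by the CRT there is a unique solution mod 50·39 = 1950.
Solve by successive substitution. Start with x ≡ 1 (mod 50).
  Combine with x ≡ 4 (mod 39): write x = 1 + 50·t and require 1 + 50·t ≡ 4 (mod 39), i.e. 50·t ≡ 4 − 1 ≡ 3 (mod 39). Since 50^(−1) ≡ 32 (mod 39) (50 ≡ 11 (mod 39)), t ≡ 32·3 ≡ 18 (mod 39). So x ≡ 1 + 50·18 = 901 (mod 1950).
Unique solution in [0, 1950): x = 901.

Final answer: x ≡ 901 (mod 1950); the representative in [0, 1950) is 901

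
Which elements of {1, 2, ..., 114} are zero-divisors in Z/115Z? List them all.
nonzero zero-divisors of Z/115Z = {5, 10, 15, 20, 23, 25, 30, 35, 40, 45, 46, 50, 55, 60, 65, 69, 70, 75, 80, 85, 90, 92, 95, 100, 105, 110}

An element a ∈ Z/115Z (with a ≠ 0) is a zero-divisor iff gcd(a, 115) > 1 (because a is a unit precisely when gcd(a, n) = 1, and in Z/nZ every nonzero, non-unit element is a zero-divisor). Scan a = 1, ..., 114 and keep those with gcd(a, 115) > 1:
  gcd(5, 115) = 5, gcd(10, 115) = 5, gcd(15, 115) = 5, gcd(20, 115) = 5, gcd(23, 115) = 23, gcd(25, 115) = 5, gcd(30, 115) = 5, gcd(35, 115) = 5, gcd(40, 115) = 5, gcd(45, 115) = 5, gcd(46, 115) = 23, gcd(50, 115) = 5, gcd(55, 115) = 5, gcd(60, 115) = 5, gcd(65, 115) = 5, gcd(69, 115) = 23, gcd(70, 115) = 5, gcd(75, 115) = 5, gcd(80, 115) = 5, gcd(85, 115) = 5, gcd(90, 115) = 5, gcd(92, 115) = 23, gcd(95, 115) = 5, gcd(100, 115) = 5, gcd(105, 115) = 5, gcd(110, 115) = 5.
All other a ∈ {1, ..., 114} have gcd(a, 115) = 1 and are units. So the nonzero zero-divisors are exactly the 26 values of a appearing in this scan.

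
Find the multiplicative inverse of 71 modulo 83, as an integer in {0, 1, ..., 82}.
71^(−1) ≡ 76 (mod 83)

Apply the extended Euclidean algorithm to (83, 71), tracking rows (r, s, t) with s·83 + t·71 = r. Each division r_prev = q·r_cur + r_new produces the new row as (previous row) − q·(current row):
  row A: (83, 1, 0)   [1·83 + 0·71 = 83]
  row B: (71, 0, 1)   [0·83 + 1·71 = 71]
  83 = 1·71 + 12   → row C = row A − 1·row B = (12, 1, −1)   [check: 1·83 − 1·71 = 12]
  71 = 5·12 + 11   → row D = row B − 5·row C = (11, −5, 6)   [check: −5·83 + 6·71 = 11]
  12 = 1·11 + 1   → row E = row C − 1·row D = (1, 6, −7)   [check: 6·83 − 7·71 = 1]
  11 = 11·1 + 0   → remainder 0, stop. gcd = 1 (last nonzero row E).
The gcd is 1, so 71 is invertible mod 83. The last nonzero row gives 6·83 − 7·71 = 1, so t = −7. So 71^(−1) ≡ −7 ≡ 76 (mod 83). Verify: 71 · 76 = 5396 ≡ 1 (mod 83). ✓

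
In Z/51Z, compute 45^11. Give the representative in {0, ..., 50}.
12

Use repeated squaring. Binary(11) = 1011. Walk through the bits of the exponent 11 left-to-right: at each bit after the leading one, square the running value, then multiply by 45 if the bit is 1 (always reducing mod 51):
  bit 1 = 1 (leading): start with 45.
  bit 2 = 0: square 45^2 = 2025 ≡ 36 (mod 51).
  bit 3 = 1: square 36^2 = 1296 ≡ 21; bit is 1, so multiply 21·45 = 945 ≡ 27 (mod 51).
  bit 4 = 1: square 27^2 = 729 ≡ 15; bit is 1, so multiply 15·45 = 675 ≡ 12 (mod 51).
Final value: 45^11 ≡ 12 (mod 51).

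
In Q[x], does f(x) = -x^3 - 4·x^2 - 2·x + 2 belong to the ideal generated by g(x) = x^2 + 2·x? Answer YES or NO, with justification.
In Q[x] the ideal (g) consists of all multiples of g, so f ∈ (g) iff g | f, i.e. iff the remainder of f on division by g is 0. Divide f by g (g is monic, so eliminate the leading term of the running remainder at each step):
  leading term -x^3: subtract (-x)·g(x) = -x^3 - 2·x^2, leaving -2·x^2 - 2·x + 2
  leading term -2·x^2: subtract (-2)·g(x) = -2·x^2 - 4·x, leaving 2·x + 2
The remainder r(x) = 2·x + 2 ≠ 0 (and deg r < deg g), so g ∤ f, i.e. f ∉ (g).

Final answer: NO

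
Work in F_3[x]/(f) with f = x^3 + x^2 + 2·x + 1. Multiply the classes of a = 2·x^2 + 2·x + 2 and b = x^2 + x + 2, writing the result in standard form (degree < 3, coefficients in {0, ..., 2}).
a · b ≡ 2·x^2 + 2 (mod f(x))

Multiply as integer polynomials: a · b = 2·x^4 + 4·x^3 + 8·x^2 + 6·x + 4. Reducing coefficients mod 3: a · b ≡ 2·x^4 + x^3 + 2·x^2 + 1. Now divide by f(x) = x^3 + x^2 + 2·x + 1 in F_3[x], eliminating the leading term at each step:
  leading term 2·x^4: subtract (2·x)·f(x) = 2·x^4 + 2·x^3 + x^2 + 2·x, leaving 2·x^3 + x^2 + x + 1 (coefficients mod 3)
  leading term 2·x^3: subtract (2)·f(x) = 2·x^3 + 2·x^2 + x + 2, leaving 2·x^2 + 2 (coefficients mod 3)
The degree is now < 3, so this is the remainder. Hence a · b ≡ 2·x^2 + 2 in F_3[x]/(f).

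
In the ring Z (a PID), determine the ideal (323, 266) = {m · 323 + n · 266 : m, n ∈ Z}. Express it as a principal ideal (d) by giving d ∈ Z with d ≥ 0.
In the PID Z, (a, b) is generated by gcd(a, b). Compute gcd(323, 266) with the extended Euclidean algorithm, tracking rows (r, s, t) with s·323 + t·266 = r:
  row A: (323, 1, 0)   [1·323 + 0·266 = 323]
  row B: (266, 0, 1)   [0·323 + 1·266 = 266]
  323 = 1·266 + 57   → row C = row A − 1·row B = (57, 1, −1)   [check: 1·323 − 1·266 = 57]
  266 = 4·57 + 38   → row D = row B − 4·row C = (38, −4, 5)   [check: −4·323 + 5·266 = 38]
  57 = 1·38 + 19   → row E = row C − 1·row D = (19, 5, −6)   [check: 5·323 − 6·266 = 19]
  38 = 2·19 + 0   → remainder 0, stop. gcd = 19 (last nonzero row E).
So gcd(323, 266) = 19, with Bézout identity 5·323 − 6·266 = 19. Containment (⊇): the Bézout identity exhibits 19 as an element of (323, 266), giving (19) ⊆ (323, 266). Containment (⊆): since 19 | 323 and 19 | 266 (323 = 19·17, 266 = 19·14), every Z-linear combination of 323 and 266 is divisible by 19, so (323, 266) ⊆ (19). Therefore (323, 266) = (19), d = 19.

Final answer: (323, 266) = (19); d = 19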